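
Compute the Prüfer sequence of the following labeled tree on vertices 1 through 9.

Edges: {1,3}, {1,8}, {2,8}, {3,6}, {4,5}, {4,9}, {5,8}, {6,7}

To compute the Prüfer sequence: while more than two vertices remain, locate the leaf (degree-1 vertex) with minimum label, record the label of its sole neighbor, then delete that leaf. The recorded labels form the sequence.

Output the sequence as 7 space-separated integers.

Answer: 8 6 3 1 8 5 4

Derivation:
Step 1: leaves = {2,7,9}. Remove smallest leaf 2, emit neighbor 8.
Step 2: leaves = {7,9}. Remove smallest leaf 7, emit neighbor 6.
Step 3: leaves = {6,9}. Remove smallest leaf 6, emit neighbor 3.
Step 4: leaves = {3,9}. Remove smallest leaf 3, emit neighbor 1.
Step 5: leaves = {1,9}. Remove smallest leaf 1, emit neighbor 8.
Step 6: leaves = {8,9}. Remove smallest leaf 8, emit neighbor 5.
Step 7: leaves = {5,9}. Remove smallest leaf 5, emit neighbor 4.
Done: 2 vertices remain (4, 9). Sequence = [8 6 3 1 8 5 4]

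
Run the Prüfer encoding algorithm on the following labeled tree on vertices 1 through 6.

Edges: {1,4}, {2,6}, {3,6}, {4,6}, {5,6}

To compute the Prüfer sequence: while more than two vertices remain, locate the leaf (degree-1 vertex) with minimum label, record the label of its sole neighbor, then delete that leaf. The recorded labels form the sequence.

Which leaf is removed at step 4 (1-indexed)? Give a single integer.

Step 1: current leaves = {1,2,3,5}. Remove leaf 1 (neighbor: 4).
Step 2: current leaves = {2,3,4,5}. Remove leaf 2 (neighbor: 6).
Step 3: current leaves = {3,4,5}. Remove leaf 3 (neighbor: 6).
Step 4: current leaves = {4,5}. Remove leaf 4 (neighbor: 6).

Answer: 4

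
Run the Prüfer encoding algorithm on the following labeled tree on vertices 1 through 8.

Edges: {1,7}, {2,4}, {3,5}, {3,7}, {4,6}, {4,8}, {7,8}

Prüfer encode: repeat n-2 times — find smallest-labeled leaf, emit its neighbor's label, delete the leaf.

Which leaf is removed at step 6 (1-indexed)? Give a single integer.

Step 1: current leaves = {1,2,5,6}. Remove leaf 1 (neighbor: 7).
Step 2: current leaves = {2,5,6}. Remove leaf 2 (neighbor: 4).
Step 3: current leaves = {5,6}. Remove leaf 5 (neighbor: 3).
Step 4: current leaves = {3,6}. Remove leaf 3 (neighbor: 7).
Step 5: current leaves = {6,7}. Remove leaf 6 (neighbor: 4).
Step 6: current leaves = {4,7}. Remove leaf 4 (neighbor: 8).

Answer: 4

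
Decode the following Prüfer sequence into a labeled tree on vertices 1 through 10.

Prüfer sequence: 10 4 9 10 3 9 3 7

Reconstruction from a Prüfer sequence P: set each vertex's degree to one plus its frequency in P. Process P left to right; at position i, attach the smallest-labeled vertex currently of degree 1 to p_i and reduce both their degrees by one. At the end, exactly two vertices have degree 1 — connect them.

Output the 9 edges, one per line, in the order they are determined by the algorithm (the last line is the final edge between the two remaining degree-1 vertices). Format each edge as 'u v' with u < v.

Answer: 1 10
2 4
4 9
5 10
3 6
8 9
3 9
3 7
7 10

Derivation:
Initial degrees: {1:1, 2:1, 3:3, 4:2, 5:1, 6:1, 7:2, 8:1, 9:3, 10:3}
Step 1: smallest deg-1 vertex = 1, p_1 = 10. Add edge {1,10}. Now deg[1]=0, deg[10]=2.
Step 2: smallest deg-1 vertex = 2, p_2 = 4. Add edge {2,4}. Now deg[2]=0, deg[4]=1.
Step 3: smallest deg-1 vertex = 4, p_3 = 9. Add edge {4,9}. Now deg[4]=0, deg[9]=2.
Step 4: smallest deg-1 vertex = 5, p_4 = 10. Add edge {5,10}. Now deg[5]=0, deg[10]=1.
Step 5: smallest deg-1 vertex = 6, p_5 = 3. Add edge {3,6}. Now deg[6]=0, deg[3]=2.
Step 6: smallest deg-1 vertex = 8, p_6 = 9. Add edge {8,9}. Now deg[8]=0, deg[9]=1.
Step 7: smallest deg-1 vertex = 9, p_7 = 3. Add edge {3,9}. Now deg[9]=0, deg[3]=1.
Step 8: smallest deg-1 vertex = 3, p_8 = 7. Add edge {3,7}. Now deg[3]=0, deg[7]=1.
Final: two remaining deg-1 vertices are 7, 10. Add edge {7,10}.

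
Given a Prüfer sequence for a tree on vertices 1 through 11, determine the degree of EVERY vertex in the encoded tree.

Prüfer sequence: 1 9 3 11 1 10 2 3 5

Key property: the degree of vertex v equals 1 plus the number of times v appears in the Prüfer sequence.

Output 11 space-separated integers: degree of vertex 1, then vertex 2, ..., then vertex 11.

p_1 = 1: count[1] becomes 1
p_2 = 9: count[9] becomes 1
p_3 = 3: count[3] becomes 1
p_4 = 11: count[11] becomes 1
p_5 = 1: count[1] becomes 2
p_6 = 10: count[10] becomes 1
p_7 = 2: count[2] becomes 1
p_8 = 3: count[3] becomes 2
p_9 = 5: count[5] becomes 1
Degrees (1 + count): deg[1]=1+2=3, deg[2]=1+1=2, deg[3]=1+2=3, deg[4]=1+0=1, deg[5]=1+1=2, deg[6]=1+0=1, deg[7]=1+0=1, deg[8]=1+0=1, deg[9]=1+1=2, deg[10]=1+1=2, deg[11]=1+1=2

Answer: 3 2 3 1 2 1 1 1 2 2 2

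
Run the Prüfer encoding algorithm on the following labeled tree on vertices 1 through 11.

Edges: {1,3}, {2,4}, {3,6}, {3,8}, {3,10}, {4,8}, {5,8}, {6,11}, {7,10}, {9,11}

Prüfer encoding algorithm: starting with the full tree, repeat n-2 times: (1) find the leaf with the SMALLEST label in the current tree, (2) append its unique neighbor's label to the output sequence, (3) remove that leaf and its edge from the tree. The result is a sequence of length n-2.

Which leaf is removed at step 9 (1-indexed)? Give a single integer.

Answer: 3

Derivation:
Step 1: current leaves = {1,2,5,7,9}. Remove leaf 1 (neighbor: 3).
Step 2: current leaves = {2,5,7,9}. Remove leaf 2 (neighbor: 4).
Step 3: current leaves = {4,5,7,9}. Remove leaf 4 (neighbor: 8).
Step 4: current leaves = {5,7,9}. Remove leaf 5 (neighbor: 8).
Step 5: current leaves = {7,8,9}. Remove leaf 7 (neighbor: 10).
Step 6: current leaves = {8,9,10}. Remove leaf 8 (neighbor: 3).
Step 7: current leaves = {9,10}. Remove leaf 9 (neighbor: 11).
Step 8: current leaves = {10,11}. Remove leaf 10 (neighbor: 3).
Step 9: current leaves = {3,11}. Remove leaf 3 (neighbor: 6).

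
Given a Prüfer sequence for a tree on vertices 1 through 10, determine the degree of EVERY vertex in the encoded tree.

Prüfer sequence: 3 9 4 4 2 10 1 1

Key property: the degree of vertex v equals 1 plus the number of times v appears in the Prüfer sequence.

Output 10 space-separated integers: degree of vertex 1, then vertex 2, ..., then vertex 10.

p_1 = 3: count[3] becomes 1
p_2 = 9: count[9] becomes 1
p_3 = 4: count[4] becomes 1
p_4 = 4: count[4] becomes 2
p_5 = 2: count[2] becomes 1
p_6 = 10: count[10] becomes 1
p_7 = 1: count[1] becomes 1
p_8 = 1: count[1] becomes 2
Degrees (1 + count): deg[1]=1+2=3, deg[2]=1+1=2, deg[3]=1+1=2, deg[4]=1+2=3, deg[5]=1+0=1, deg[6]=1+0=1, deg[7]=1+0=1, deg[8]=1+0=1, deg[9]=1+1=2, deg[10]=1+1=2

Answer: 3 2 2 3 1 1 1 1 2 2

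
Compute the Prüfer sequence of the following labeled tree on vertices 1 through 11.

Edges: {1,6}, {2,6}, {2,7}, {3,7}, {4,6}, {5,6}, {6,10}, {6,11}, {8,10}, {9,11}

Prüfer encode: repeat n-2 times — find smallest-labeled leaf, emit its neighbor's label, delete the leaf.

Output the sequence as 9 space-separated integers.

Answer: 6 7 6 6 2 6 10 11 6

Derivation:
Step 1: leaves = {1,3,4,5,8,9}. Remove smallest leaf 1, emit neighbor 6.
Step 2: leaves = {3,4,5,8,9}. Remove smallest leaf 3, emit neighbor 7.
Step 3: leaves = {4,5,7,8,9}. Remove smallest leaf 4, emit neighbor 6.
Step 4: leaves = {5,7,8,9}. Remove smallest leaf 5, emit neighbor 6.
Step 5: leaves = {7,8,9}. Remove smallest leaf 7, emit neighbor 2.
Step 6: leaves = {2,8,9}. Remove smallest leaf 2, emit neighbor 6.
Step 7: leaves = {8,9}. Remove smallest leaf 8, emit neighbor 10.
Step 8: leaves = {9,10}. Remove smallest leaf 9, emit neighbor 11.
Step 9: leaves = {10,11}. Remove smallest leaf 10, emit neighbor 6.
Done: 2 vertices remain (6, 11). Sequence = [6 7 6 6 2 6 10 11 6]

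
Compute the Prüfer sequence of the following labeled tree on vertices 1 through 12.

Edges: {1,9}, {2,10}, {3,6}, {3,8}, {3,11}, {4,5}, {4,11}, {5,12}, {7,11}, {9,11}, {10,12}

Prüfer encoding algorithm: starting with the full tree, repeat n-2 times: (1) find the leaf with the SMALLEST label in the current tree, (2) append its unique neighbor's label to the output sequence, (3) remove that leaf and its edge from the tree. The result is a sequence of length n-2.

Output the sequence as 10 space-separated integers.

Answer: 9 10 3 11 3 11 11 12 4 5

Derivation:
Step 1: leaves = {1,2,6,7,8}. Remove smallest leaf 1, emit neighbor 9.
Step 2: leaves = {2,6,7,8,9}. Remove smallest leaf 2, emit neighbor 10.
Step 3: leaves = {6,7,8,9,10}. Remove smallest leaf 6, emit neighbor 3.
Step 4: leaves = {7,8,9,10}. Remove smallest leaf 7, emit neighbor 11.
Step 5: leaves = {8,9,10}. Remove smallest leaf 8, emit neighbor 3.
Step 6: leaves = {3,9,10}. Remove smallest leaf 3, emit neighbor 11.
Step 7: leaves = {9,10}. Remove smallest leaf 9, emit neighbor 11.
Step 8: leaves = {10,11}. Remove smallest leaf 10, emit neighbor 12.
Step 9: leaves = {11,12}. Remove smallest leaf 11, emit neighbor 4.
Step 10: leaves = {4,12}. Remove smallest leaf 4, emit neighbor 5.
Done: 2 vertices remain (5, 12). Sequence = [9 10 3 11 3 11 11 12 4 5]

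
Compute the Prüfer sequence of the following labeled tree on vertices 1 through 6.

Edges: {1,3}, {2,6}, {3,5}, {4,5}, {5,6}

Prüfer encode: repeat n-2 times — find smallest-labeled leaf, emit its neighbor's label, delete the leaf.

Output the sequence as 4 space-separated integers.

Step 1: leaves = {1,2,4}. Remove smallest leaf 1, emit neighbor 3.
Step 2: leaves = {2,3,4}. Remove smallest leaf 2, emit neighbor 6.
Step 3: leaves = {3,4,6}. Remove smallest leaf 3, emit neighbor 5.
Step 4: leaves = {4,6}. Remove smallest leaf 4, emit neighbor 5.
Done: 2 vertices remain (5, 6). Sequence = [3 6 5 5]

Answer: 3 6 5 5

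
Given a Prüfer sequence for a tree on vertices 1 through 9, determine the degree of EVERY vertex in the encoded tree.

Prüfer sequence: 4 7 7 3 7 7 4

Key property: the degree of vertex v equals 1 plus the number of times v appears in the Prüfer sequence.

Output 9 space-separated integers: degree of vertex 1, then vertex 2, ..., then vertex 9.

p_1 = 4: count[4] becomes 1
p_2 = 7: count[7] becomes 1
p_3 = 7: count[7] becomes 2
p_4 = 3: count[3] becomes 1
p_5 = 7: count[7] becomes 3
p_6 = 7: count[7] becomes 4
p_7 = 4: count[4] becomes 2
Degrees (1 + count): deg[1]=1+0=1, deg[2]=1+0=1, deg[3]=1+1=2, deg[4]=1+2=3, deg[5]=1+0=1, deg[6]=1+0=1, deg[7]=1+4=5, deg[8]=1+0=1, deg[9]=1+0=1

Answer: 1 1 2 3 1 1 5 1 1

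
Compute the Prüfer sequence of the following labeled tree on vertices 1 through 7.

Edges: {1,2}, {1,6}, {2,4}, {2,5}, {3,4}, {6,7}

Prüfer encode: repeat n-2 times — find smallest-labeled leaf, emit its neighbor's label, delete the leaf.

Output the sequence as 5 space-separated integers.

Step 1: leaves = {3,5,7}. Remove smallest leaf 3, emit neighbor 4.
Step 2: leaves = {4,5,7}. Remove smallest leaf 4, emit neighbor 2.
Step 3: leaves = {5,7}. Remove smallest leaf 5, emit neighbor 2.
Step 4: leaves = {2,7}. Remove smallest leaf 2, emit neighbor 1.
Step 5: leaves = {1,7}. Remove smallest leaf 1, emit neighbor 6.
Done: 2 vertices remain (6, 7). Sequence = [4 2 2 1 6]

Answer: 4 2 2 1 6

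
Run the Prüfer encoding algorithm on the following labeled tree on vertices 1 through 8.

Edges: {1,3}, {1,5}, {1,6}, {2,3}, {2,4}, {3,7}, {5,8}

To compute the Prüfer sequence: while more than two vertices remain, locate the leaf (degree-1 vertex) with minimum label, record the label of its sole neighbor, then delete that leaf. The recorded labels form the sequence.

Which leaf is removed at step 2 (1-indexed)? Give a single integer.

Step 1: current leaves = {4,6,7,8}. Remove leaf 4 (neighbor: 2).
Step 2: current leaves = {2,6,7,8}. Remove leaf 2 (neighbor: 3).

Answer: 2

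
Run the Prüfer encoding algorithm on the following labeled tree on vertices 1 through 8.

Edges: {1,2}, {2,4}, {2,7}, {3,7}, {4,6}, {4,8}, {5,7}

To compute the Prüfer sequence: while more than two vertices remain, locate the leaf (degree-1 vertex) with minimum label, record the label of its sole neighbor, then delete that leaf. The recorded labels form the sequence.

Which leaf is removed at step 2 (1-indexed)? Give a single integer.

Step 1: current leaves = {1,3,5,6,8}. Remove leaf 1 (neighbor: 2).
Step 2: current leaves = {3,5,6,8}. Remove leaf 3 (neighbor: 7).

Answer: 3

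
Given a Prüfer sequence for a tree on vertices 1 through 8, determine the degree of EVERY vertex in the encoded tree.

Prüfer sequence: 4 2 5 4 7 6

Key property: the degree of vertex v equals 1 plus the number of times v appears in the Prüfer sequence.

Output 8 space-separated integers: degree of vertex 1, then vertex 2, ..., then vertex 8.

p_1 = 4: count[4] becomes 1
p_2 = 2: count[2] becomes 1
p_3 = 5: count[5] becomes 1
p_4 = 4: count[4] becomes 2
p_5 = 7: count[7] becomes 1
p_6 = 6: count[6] becomes 1
Degrees (1 + count): deg[1]=1+0=1, deg[2]=1+1=2, deg[3]=1+0=1, deg[4]=1+2=3, deg[5]=1+1=2, deg[6]=1+1=2, deg[7]=1+1=2, deg[8]=1+0=1

Answer: 1 2 1 3 2 2 2 1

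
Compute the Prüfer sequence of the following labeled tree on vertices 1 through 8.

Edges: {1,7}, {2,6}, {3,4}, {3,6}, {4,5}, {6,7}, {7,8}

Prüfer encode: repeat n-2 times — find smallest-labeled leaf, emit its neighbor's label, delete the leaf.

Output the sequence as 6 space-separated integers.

Step 1: leaves = {1,2,5,8}. Remove smallest leaf 1, emit neighbor 7.
Step 2: leaves = {2,5,8}. Remove smallest leaf 2, emit neighbor 6.
Step 3: leaves = {5,8}. Remove smallest leaf 5, emit neighbor 4.
Step 4: leaves = {4,8}. Remove smallest leaf 4, emit neighbor 3.
Step 5: leaves = {3,8}. Remove smallest leaf 3, emit neighbor 6.
Step 6: leaves = {6,8}. Remove smallest leaf 6, emit neighbor 7.
Done: 2 vertices remain (7, 8). Sequence = [7 6 4 3 6 7]

Answer: 7 6 4 3 6 7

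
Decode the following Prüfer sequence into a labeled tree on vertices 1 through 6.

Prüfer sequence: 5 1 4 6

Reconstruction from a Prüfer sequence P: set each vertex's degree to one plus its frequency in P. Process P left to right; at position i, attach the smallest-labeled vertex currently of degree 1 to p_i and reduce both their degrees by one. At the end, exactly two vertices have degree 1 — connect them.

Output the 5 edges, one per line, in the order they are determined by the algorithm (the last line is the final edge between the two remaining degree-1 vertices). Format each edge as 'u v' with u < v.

Initial degrees: {1:2, 2:1, 3:1, 4:2, 5:2, 6:2}
Step 1: smallest deg-1 vertex = 2, p_1 = 5. Add edge {2,5}. Now deg[2]=0, deg[5]=1.
Step 2: smallest deg-1 vertex = 3, p_2 = 1. Add edge {1,3}. Now deg[3]=0, deg[1]=1.
Step 3: smallest deg-1 vertex = 1, p_3 = 4. Add edge {1,4}. Now deg[1]=0, deg[4]=1.
Step 4: smallest deg-1 vertex = 4, p_4 = 6. Add edge {4,6}. Now deg[4]=0, deg[6]=1.
Final: two remaining deg-1 vertices are 5, 6. Add edge {5,6}.

Answer: 2 5
1 3
1 4
4 6
5 6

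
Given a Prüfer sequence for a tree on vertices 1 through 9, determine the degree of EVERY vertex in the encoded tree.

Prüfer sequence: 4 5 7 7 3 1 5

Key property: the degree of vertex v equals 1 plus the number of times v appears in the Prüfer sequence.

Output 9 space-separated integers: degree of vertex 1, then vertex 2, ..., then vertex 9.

p_1 = 4: count[4] becomes 1
p_2 = 5: count[5] becomes 1
p_3 = 7: count[7] becomes 1
p_4 = 7: count[7] becomes 2
p_5 = 3: count[3] becomes 1
p_6 = 1: count[1] becomes 1
p_7 = 5: count[5] becomes 2
Degrees (1 + count): deg[1]=1+1=2, deg[2]=1+0=1, deg[3]=1+1=2, deg[4]=1+1=2, deg[5]=1+2=3, deg[6]=1+0=1, deg[7]=1+2=3, deg[8]=1+0=1, deg[9]=1+0=1

Answer: 2 1 2 2 3 1 3 1 1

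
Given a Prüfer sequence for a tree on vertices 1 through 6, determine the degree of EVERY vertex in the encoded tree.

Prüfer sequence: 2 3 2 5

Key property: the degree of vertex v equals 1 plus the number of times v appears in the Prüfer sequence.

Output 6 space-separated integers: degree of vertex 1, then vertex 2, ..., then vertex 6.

p_1 = 2: count[2] becomes 1
p_2 = 3: count[3] becomes 1
p_3 = 2: count[2] becomes 2
p_4 = 5: count[5] becomes 1
Degrees (1 + count): deg[1]=1+0=1, deg[2]=1+2=3, deg[3]=1+1=2, deg[4]=1+0=1, deg[5]=1+1=2, deg[6]=1+0=1

Answer: 1 3 2 1 2 1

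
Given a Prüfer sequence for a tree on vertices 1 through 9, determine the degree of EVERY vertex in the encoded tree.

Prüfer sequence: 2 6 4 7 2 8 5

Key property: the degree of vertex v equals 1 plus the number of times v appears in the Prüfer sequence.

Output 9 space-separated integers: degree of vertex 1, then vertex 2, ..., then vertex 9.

Answer: 1 3 1 2 2 2 2 2 1

Derivation:
p_1 = 2: count[2] becomes 1
p_2 = 6: count[6] becomes 1
p_3 = 4: count[4] becomes 1
p_4 = 7: count[7] becomes 1
p_5 = 2: count[2] becomes 2
p_6 = 8: count[8] becomes 1
p_7 = 5: count[5] becomes 1
Degrees (1 + count): deg[1]=1+0=1, deg[2]=1+2=3, deg[3]=1+0=1, deg[4]=1+1=2, deg[5]=1+1=2, deg[6]=1+1=2, deg[7]=1+1=2, deg[8]=1+1=2, deg[9]=1+0=1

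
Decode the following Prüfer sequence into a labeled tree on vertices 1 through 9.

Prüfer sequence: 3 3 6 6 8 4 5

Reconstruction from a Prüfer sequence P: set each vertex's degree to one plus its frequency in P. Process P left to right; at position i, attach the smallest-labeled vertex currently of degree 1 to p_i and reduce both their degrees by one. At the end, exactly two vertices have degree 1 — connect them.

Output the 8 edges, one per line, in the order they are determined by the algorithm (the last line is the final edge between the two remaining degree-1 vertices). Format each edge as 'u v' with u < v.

Initial degrees: {1:1, 2:1, 3:3, 4:2, 5:2, 6:3, 7:1, 8:2, 9:1}
Step 1: smallest deg-1 vertex = 1, p_1 = 3. Add edge {1,3}. Now deg[1]=0, deg[3]=2.
Step 2: smallest deg-1 vertex = 2, p_2 = 3. Add edge {2,3}. Now deg[2]=0, deg[3]=1.
Step 3: smallest deg-1 vertex = 3, p_3 = 6. Add edge {3,6}. Now deg[3]=0, deg[6]=2.
Step 4: smallest deg-1 vertex = 7, p_4 = 6. Add edge {6,7}. Now deg[7]=0, deg[6]=1.
Step 5: smallest deg-1 vertex = 6, p_5 = 8. Add edge {6,8}. Now deg[6]=0, deg[8]=1.
Step 6: smallest deg-1 vertex = 8, p_6 = 4. Add edge {4,8}. Now deg[8]=0, deg[4]=1.
Step 7: smallest deg-1 vertex = 4, p_7 = 5. Add edge {4,5}. Now deg[4]=0, deg[5]=1.
Final: two remaining deg-1 vertices are 5, 9. Add edge {5,9}.

Answer: 1 3
2 3
3 6
6 7
6 8
4 8
4 5
5 9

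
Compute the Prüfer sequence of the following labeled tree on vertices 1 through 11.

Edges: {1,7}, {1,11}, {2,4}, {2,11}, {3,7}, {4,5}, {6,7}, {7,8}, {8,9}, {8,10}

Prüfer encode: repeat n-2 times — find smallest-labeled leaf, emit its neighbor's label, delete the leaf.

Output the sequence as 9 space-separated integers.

Step 1: leaves = {3,5,6,9,10}. Remove smallest leaf 3, emit neighbor 7.
Step 2: leaves = {5,6,9,10}. Remove smallest leaf 5, emit neighbor 4.
Step 3: leaves = {4,6,9,10}. Remove smallest leaf 4, emit neighbor 2.
Step 4: leaves = {2,6,9,10}. Remove smallest leaf 2, emit neighbor 11.
Step 5: leaves = {6,9,10,11}. Remove smallest leaf 6, emit neighbor 7.
Step 6: leaves = {9,10,11}. Remove smallest leaf 9, emit neighbor 8.
Step 7: leaves = {10,11}. Remove smallest leaf 10, emit neighbor 8.
Step 8: leaves = {8,11}. Remove smallest leaf 8, emit neighbor 7.
Step 9: leaves = {7,11}. Remove smallest leaf 7, emit neighbor 1.
Done: 2 vertices remain (1, 11). Sequence = [7 4 2 11 7 8 8 7 1]

Answer: 7 4 2 11 7 8 8 7 1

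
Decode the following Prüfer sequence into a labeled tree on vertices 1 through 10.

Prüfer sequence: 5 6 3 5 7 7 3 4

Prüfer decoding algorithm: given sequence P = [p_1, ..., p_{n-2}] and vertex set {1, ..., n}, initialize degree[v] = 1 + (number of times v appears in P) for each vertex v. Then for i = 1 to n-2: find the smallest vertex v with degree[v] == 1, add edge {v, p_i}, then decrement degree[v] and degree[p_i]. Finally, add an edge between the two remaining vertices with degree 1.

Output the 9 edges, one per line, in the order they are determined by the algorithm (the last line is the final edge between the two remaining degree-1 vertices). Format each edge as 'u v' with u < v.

Initial degrees: {1:1, 2:1, 3:3, 4:2, 5:3, 6:2, 7:3, 8:1, 9:1, 10:1}
Step 1: smallest deg-1 vertex = 1, p_1 = 5. Add edge {1,5}. Now deg[1]=0, deg[5]=2.
Step 2: smallest deg-1 vertex = 2, p_2 = 6. Add edge {2,6}. Now deg[2]=0, deg[6]=1.
Step 3: smallest deg-1 vertex = 6, p_3 = 3. Add edge {3,6}. Now deg[6]=0, deg[3]=2.
Step 4: smallest deg-1 vertex = 8, p_4 = 5. Add edge {5,8}. Now deg[8]=0, deg[5]=1.
Step 5: smallest deg-1 vertex = 5, p_5 = 7. Add edge {5,7}. Now deg[5]=0, deg[7]=2.
Step 6: smallest deg-1 vertex = 9, p_6 = 7. Add edge {7,9}. Now deg[9]=0, deg[7]=1.
Step 7: smallest deg-1 vertex = 7, p_7 = 3. Add edge {3,7}. Now deg[7]=0, deg[3]=1.
Step 8: smallest deg-1 vertex = 3, p_8 = 4. Add edge {3,4}. Now deg[3]=0, deg[4]=1.
Final: two remaining deg-1 vertices are 4, 10. Add edge {4,10}.

Answer: 1 5
2 6
3 6
5 8
5 7
7 9
3 7
3 4
4 10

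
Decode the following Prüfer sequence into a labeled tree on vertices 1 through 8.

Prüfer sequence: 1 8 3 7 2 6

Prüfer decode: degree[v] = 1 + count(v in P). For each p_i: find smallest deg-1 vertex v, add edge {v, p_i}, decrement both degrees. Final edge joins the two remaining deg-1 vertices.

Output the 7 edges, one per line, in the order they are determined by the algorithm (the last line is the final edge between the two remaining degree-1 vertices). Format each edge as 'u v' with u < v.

Answer: 1 4
1 8
3 5
3 7
2 7
2 6
6 8

Derivation:
Initial degrees: {1:2, 2:2, 3:2, 4:1, 5:1, 6:2, 7:2, 8:2}
Step 1: smallest deg-1 vertex = 4, p_1 = 1. Add edge {1,4}. Now deg[4]=0, deg[1]=1.
Step 2: smallest deg-1 vertex = 1, p_2 = 8. Add edge {1,8}. Now deg[1]=0, deg[8]=1.
Step 3: smallest deg-1 vertex = 5, p_3 = 3. Add edge {3,5}. Now deg[5]=0, deg[3]=1.
Step 4: smallest deg-1 vertex = 3, p_4 = 7. Add edge {3,7}. Now deg[3]=0, deg[7]=1.
Step 5: smallest deg-1 vertex = 7, p_5 = 2. Add edge {2,7}. Now deg[7]=0, deg[2]=1.
Step 6: smallest deg-1 vertex = 2, p_6 = 6. Add edge {2,6}. Now deg[2]=0, deg[6]=1.
Final: two remaining deg-1 vertices are 6, 8. Add edge {6,8}.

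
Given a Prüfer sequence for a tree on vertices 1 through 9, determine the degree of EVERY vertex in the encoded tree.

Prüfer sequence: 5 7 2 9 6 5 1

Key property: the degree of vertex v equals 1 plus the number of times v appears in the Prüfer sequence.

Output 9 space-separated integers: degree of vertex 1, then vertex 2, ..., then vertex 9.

Answer: 2 2 1 1 3 2 2 1 2

Derivation:
p_1 = 5: count[5] becomes 1
p_2 = 7: count[7] becomes 1
p_3 = 2: count[2] becomes 1
p_4 = 9: count[9] becomes 1
p_5 = 6: count[6] becomes 1
p_6 = 5: count[5] becomes 2
p_7 = 1: count[1] becomes 1
Degrees (1 + count): deg[1]=1+1=2, deg[2]=1+1=2, deg[3]=1+0=1, deg[4]=1+0=1, deg[5]=1+2=3, deg[6]=1+1=2, deg[7]=1+1=2, deg[8]=1+0=1, deg[9]=1+1=2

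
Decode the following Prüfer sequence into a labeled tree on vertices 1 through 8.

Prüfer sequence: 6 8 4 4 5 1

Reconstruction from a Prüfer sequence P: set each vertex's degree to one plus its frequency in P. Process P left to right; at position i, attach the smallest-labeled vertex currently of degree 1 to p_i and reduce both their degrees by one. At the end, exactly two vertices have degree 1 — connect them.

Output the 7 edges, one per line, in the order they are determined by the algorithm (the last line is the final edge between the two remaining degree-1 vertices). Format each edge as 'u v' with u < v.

Initial degrees: {1:2, 2:1, 3:1, 4:3, 5:2, 6:2, 7:1, 8:2}
Step 1: smallest deg-1 vertex = 2, p_1 = 6. Add edge {2,6}. Now deg[2]=0, deg[6]=1.
Step 2: smallest deg-1 vertex = 3, p_2 = 8. Add edge {3,8}. Now deg[3]=0, deg[8]=1.
Step 3: smallest deg-1 vertex = 6, p_3 = 4. Add edge {4,6}. Now deg[6]=0, deg[4]=2.
Step 4: smallest deg-1 vertex = 7, p_4 = 4. Add edge {4,7}. Now deg[7]=0, deg[4]=1.
Step 5: smallest deg-1 vertex = 4, p_5 = 5. Add edge {4,5}. Now deg[4]=0, deg[5]=1.
Step 6: smallest deg-1 vertex = 5, p_6 = 1. Add edge {1,5}. Now deg[5]=0, deg[1]=1.
Final: two remaining deg-1 vertices are 1, 8. Add edge {1,8}.

Answer: 2 6
3 8
4 6
4 7
4 5
1 5
1 8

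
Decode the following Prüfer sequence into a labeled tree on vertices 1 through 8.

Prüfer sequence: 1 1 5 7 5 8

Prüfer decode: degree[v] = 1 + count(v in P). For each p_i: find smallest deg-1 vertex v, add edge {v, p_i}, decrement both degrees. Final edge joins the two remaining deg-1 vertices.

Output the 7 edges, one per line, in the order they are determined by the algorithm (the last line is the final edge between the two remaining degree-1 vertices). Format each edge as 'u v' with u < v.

Answer: 1 2
1 3
1 5
4 7
5 6
5 8
7 8

Derivation:
Initial degrees: {1:3, 2:1, 3:1, 4:1, 5:3, 6:1, 7:2, 8:2}
Step 1: smallest deg-1 vertex = 2, p_1 = 1. Add edge {1,2}. Now deg[2]=0, deg[1]=2.
Step 2: smallest deg-1 vertex = 3, p_2 = 1. Add edge {1,3}. Now deg[3]=0, deg[1]=1.
Step 3: smallest deg-1 vertex = 1, p_3 = 5. Add edge {1,5}. Now deg[1]=0, deg[5]=2.
Step 4: smallest deg-1 vertex = 4, p_4 = 7. Add edge {4,7}. Now deg[4]=0, deg[7]=1.
Step 5: smallest deg-1 vertex = 6, p_5 = 5. Add edge {5,6}. Now deg[6]=0, deg[5]=1.
Step 6: smallest deg-1 vertex = 5, p_6 = 8. Add edge {5,8}. Now deg[5]=0, deg[8]=1.
Final: two remaining deg-1 vertices are 7, 8. Add edge {7,8}.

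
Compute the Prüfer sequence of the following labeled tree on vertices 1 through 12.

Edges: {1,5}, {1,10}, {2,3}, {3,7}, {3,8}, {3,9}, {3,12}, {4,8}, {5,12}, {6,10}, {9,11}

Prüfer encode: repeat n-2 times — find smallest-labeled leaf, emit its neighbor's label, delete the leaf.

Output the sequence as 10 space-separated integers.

Step 1: leaves = {2,4,6,7,11}. Remove smallest leaf 2, emit neighbor 3.
Step 2: leaves = {4,6,7,11}. Remove smallest leaf 4, emit neighbor 8.
Step 3: leaves = {6,7,8,11}. Remove smallest leaf 6, emit neighbor 10.
Step 4: leaves = {7,8,10,11}. Remove smallest leaf 7, emit neighbor 3.
Step 5: leaves = {8,10,11}. Remove smallest leaf 8, emit neighbor 3.
Step 6: leaves = {10,11}. Remove smallest leaf 10, emit neighbor 1.
Step 7: leaves = {1,11}. Remove smallest leaf 1, emit neighbor 5.
Step 8: leaves = {5,11}. Remove smallest leaf 5, emit neighbor 12.
Step 9: leaves = {11,12}. Remove smallest leaf 11, emit neighbor 9.
Step 10: leaves = {9,12}. Remove smallest leaf 9, emit neighbor 3.
Done: 2 vertices remain (3, 12). Sequence = [3 8 10 3 3 1 5 12 9 3]

Answer: 3 8 10 3 3 1 5 12 9 3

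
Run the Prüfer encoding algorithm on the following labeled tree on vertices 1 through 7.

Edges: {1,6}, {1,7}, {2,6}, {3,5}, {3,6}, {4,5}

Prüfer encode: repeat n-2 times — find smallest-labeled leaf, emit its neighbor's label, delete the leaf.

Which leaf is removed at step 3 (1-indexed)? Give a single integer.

Step 1: current leaves = {2,4,7}. Remove leaf 2 (neighbor: 6).
Step 2: current leaves = {4,7}. Remove leaf 4 (neighbor: 5).
Step 3: current leaves = {5,7}. Remove leaf 5 (neighbor: 3).

Answer: 5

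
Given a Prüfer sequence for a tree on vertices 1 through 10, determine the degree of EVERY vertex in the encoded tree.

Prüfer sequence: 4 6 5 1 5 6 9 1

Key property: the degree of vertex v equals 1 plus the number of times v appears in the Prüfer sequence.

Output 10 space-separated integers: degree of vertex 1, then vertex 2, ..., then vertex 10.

p_1 = 4: count[4] becomes 1
p_2 = 6: count[6] becomes 1
p_3 = 5: count[5] becomes 1
p_4 = 1: count[1] becomes 1
p_5 = 5: count[5] becomes 2
p_6 = 6: count[6] becomes 2
p_7 = 9: count[9] becomes 1
p_8 = 1: count[1] becomes 2
Degrees (1 + count): deg[1]=1+2=3, deg[2]=1+0=1, deg[3]=1+0=1, deg[4]=1+1=2, deg[5]=1+2=3, deg[6]=1+2=3, deg[7]=1+0=1, deg[8]=1+0=1, deg[9]=1+1=2, deg[10]=1+0=1

Answer: 3 1 1 2 3 3 1 1 2 1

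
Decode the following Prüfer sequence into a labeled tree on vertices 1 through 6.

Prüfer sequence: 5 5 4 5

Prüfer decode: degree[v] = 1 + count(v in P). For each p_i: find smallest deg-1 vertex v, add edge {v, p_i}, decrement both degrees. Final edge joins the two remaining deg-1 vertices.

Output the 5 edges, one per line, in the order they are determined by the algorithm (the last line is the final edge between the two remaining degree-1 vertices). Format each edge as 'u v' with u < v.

Initial degrees: {1:1, 2:1, 3:1, 4:2, 5:4, 6:1}
Step 1: smallest deg-1 vertex = 1, p_1 = 5. Add edge {1,5}. Now deg[1]=0, deg[5]=3.
Step 2: smallest deg-1 vertex = 2, p_2 = 5. Add edge {2,5}. Now deg[2]=0, deg[5]=2.
Step 3: smallest deg-1 vertex = 3, p_3 = 4. Add edge {3,4}. Now deg[3]=0, deg[4]=1.
Step 4: smallest deg-1 vertex = 4, p_4 = 5. Add edge {4,5}. Now deg[4]=0, deg[5]=1.
Final: two remaining deg-1 vertices are 5, 6. Add edge {5,6}.

Answer: 1 5
2 5
3 4
4 5
5 6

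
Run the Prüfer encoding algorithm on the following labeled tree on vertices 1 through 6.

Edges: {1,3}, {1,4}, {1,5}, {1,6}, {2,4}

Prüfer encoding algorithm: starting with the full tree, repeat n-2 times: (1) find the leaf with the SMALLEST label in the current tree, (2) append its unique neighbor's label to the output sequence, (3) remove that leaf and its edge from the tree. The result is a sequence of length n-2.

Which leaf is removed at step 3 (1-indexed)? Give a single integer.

Step 1: current leaves = {2,3,5,6}. Remove leaf 2 (neighbor: 4).
Step 2: current leaves = {3,4,5,6}. Remove leaf 3 (neighbor: 1).
Step 3: current leaves = {4,5,6}. Remove leaf 4 (neighbor: 1).

Answer: 4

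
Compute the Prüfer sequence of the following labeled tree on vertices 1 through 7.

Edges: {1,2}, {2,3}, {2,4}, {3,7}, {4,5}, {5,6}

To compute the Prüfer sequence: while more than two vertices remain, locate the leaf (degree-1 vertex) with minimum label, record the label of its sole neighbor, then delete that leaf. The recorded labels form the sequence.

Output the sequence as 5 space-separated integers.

Answer: 2 5 4 2 3

Derivation:
Step 1: leaves = {1,6,7}. Remove smallest leaf 1, emit neighbor 2.
Step 2: leaves = {6,7}. Remove smallest leaf 6, emit neighbor 5.
Step 3: leaves = {5,7}. Remove smallest leaf 5, emit neighbor 4.
Step 4: leaves = {4,7}. Remove smallest leaf 4, emit neighbor 2.
Step 5: leaves = {2,7}. Remove smallest leaf 2, emit neighbor 3.
Done: 2 vertices remain (3, 7). Sequence = [2 5 4 2 3]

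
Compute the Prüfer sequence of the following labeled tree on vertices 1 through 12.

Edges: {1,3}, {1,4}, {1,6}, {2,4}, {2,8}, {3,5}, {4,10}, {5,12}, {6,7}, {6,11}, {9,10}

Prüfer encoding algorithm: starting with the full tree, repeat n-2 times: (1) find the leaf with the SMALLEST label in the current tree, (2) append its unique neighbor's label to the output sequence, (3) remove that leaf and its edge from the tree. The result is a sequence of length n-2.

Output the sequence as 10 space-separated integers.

Step 1: leaves = {7,8,9,11,12}. Remove smallest leaf 7, emit neighbor 6.
Step 2: leaves = {8,9,11,12}. Remove smallest leaf 8, emit neighbor 2.
Step 3: leaves = {2,9,11,12}. Remove smallest leaf 2, emit neighbor 4.
Step 4: leaves = {9,11,12}. Remove smallest leaf 9, emit neighbor 10.
Step 5: leaves = {10,11,12}. Remove smallest leaf 10, emit neighbor 4.
Step 6: leaves = {4,11,12}. Remove smallest leaf 4, emit neighbor 1.
Step 7: leaves = {11,12}. Remove smallest leaf 11, emit neighbor 6.
Step 8: leaves = {6,12}. Remove smallest leaf 6, emit neighbor 1.
Step 9: leaves = {1,12}. Remove smallest leaf 1, emit neighbor 3.
Step 10: leaves = {3,12}. Remove smallest leaf 3, emit neighbor 5.
Done: 2 vertices remain (5, 12). Sequence = [6 2 4 10 4 1 6 1 3 5]

Answer: 6 2 4 10 4 1 6 1 3 5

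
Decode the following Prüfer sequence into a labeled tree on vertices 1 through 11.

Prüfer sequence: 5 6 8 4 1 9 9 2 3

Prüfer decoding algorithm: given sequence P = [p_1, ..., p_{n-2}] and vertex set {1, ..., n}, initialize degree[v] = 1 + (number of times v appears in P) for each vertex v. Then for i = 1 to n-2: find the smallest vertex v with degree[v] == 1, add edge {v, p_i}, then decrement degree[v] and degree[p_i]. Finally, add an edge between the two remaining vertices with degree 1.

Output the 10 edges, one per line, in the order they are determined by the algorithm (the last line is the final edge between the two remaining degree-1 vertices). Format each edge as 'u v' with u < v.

Initial degrees: {1:2, 2:2, 3:2, 4:2, 5:2, 6:2, 7:1, 8:2, 9:3, 10:1, 11:1}
Step 1: smallest deg-1 vertex = 7, p_1 = 5. Add edge {5,7}. Now deg[7]=0, deg[5]=1.
Step 2: smallest deg-1 vertex = 5, p_2 = 6. Add edge {5,6}. Now deg[5]=0, deg[6]=1.
Step 3: smallest deg-1 vertex = 6, p_3 = 8. Add edge {6,8}. Now deg[6]=0, deg[8]=1.
Step 4: smallest deg-1 vertex = 8, p_4 = 4. Add edge {4,8}. Now deg[8]=0, deg[4]=1.
Step 5: smallest deg-1 vertex = 4, p_5 = 1. Add edge {1,4}. Now deg[4]=0, deg[1]=1.
Step 6: smallest deg-1 vertex = 1, p_6 = 9. Add edge {1,9}. Now deg[1]=0, deg[9]=2.
Step 7: smallest deg-1 vertex = 10, p_7 = 9. Add edge {9,10}. Now deg[10]=0, deg[9]=1.
Step 8: smallest deg-1 vertex = 9, p_8 = 2. Add edge {2,9}. Now deg[9]=0, deg[2]=1.
Step 9: smallest deg-1 vertex = 2, p_9 = 3. Add edge {2,3}. Now deg[2]=0, deg[3]=1.
Final: two remaining deg-1 vertices are 3, 11. Add edge {3,11}.

Answer: 5 7
5 6
6 8
4 8
1 4
1 9
9 10
2 9
2 3
3 11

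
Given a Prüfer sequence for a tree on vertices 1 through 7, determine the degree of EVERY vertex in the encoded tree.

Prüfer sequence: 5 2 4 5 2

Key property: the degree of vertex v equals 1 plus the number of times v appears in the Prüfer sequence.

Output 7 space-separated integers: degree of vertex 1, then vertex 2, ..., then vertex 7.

p_1 = 5: count[5] becomes 1
p_2 = 2: count[2] becomes 1
p_3 = 4: count[4] becomes 1
p_4 = 5: count[5] becomes 2
p_5 = 2: count[2] becomes 2
Degrees (1 + count): deg[1]=1+0=1, deg[2]=1+2=3, deg[3]=1+0=1, deg[4]=1+1=2, deg[5]=1+2=3, deg[6]=1+0=1, deg[7]=1+0=1

Answer: 1 3 1 2 3 1 1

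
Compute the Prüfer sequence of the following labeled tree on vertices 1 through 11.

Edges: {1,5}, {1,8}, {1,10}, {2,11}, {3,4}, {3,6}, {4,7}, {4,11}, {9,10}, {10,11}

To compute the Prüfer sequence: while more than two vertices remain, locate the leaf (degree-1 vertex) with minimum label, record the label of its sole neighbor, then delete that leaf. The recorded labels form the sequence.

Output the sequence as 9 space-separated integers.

Answer: 11 1 3 4 4 11 1 10 10

Derivation:
Step 1: leaves = {2,5,6,7,8,9}. Remove smallest leaf 2, emit neighbor 11.
Step 2: leaves = {5,6,7,8,9}. Remove smallest leaf 5, emit neighbor 1.
Step 3: leaves = {6,7,8,9}. Remove smallest leaf 6, emit neighbor 3.
Step 4: leaves = {3,7,8,9}. Remove smallest leaf 3, emit neighbor 4.
Step 5: leaves = {7,8,9}. Remove smallest leaf 7, emit neighbor 4.
Step 6: leaves = {4,8,9}. Remove smallest leaf 4, emit neighbor 11.
Step 7: leaves = {8,9,11}. Remove smallest leaf 8, emit neighbor 1.
Step 8: leaves = {1,9,11}. Remove smallest leaf 1, emit neighbor 10.
Step 9: leaves = {9,11}. Remove smallest leaf 9, emit neighbor 10.
Done: 2 vertices remain (10, 11). Sequence = [11 1 3 4 4 11 1 10 10]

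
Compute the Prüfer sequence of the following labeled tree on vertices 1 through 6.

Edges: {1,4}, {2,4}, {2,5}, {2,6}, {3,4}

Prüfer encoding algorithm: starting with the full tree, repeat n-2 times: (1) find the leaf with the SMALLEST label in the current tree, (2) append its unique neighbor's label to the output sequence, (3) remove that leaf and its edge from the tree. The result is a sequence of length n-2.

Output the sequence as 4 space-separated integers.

Answer: 4 4 2 2

Derivation:
Step 1: leaves = {1,3,5,6}. Remove smallest leaf 1, emit neighbor 4.
Step 2: leaves = {3,5,6}. Remove smallest leaf 3, emit neighbor 4.
Step 3: leaves = {4,5,6}. Remove smallest leaf 4, emit neighbor 2.
Step 4: leaves = {5,6}. Remove smallest leaf 5, emit neighbor 2.
Done: 2 vertices remain (2, 6). Sequence = [4 4 2 2]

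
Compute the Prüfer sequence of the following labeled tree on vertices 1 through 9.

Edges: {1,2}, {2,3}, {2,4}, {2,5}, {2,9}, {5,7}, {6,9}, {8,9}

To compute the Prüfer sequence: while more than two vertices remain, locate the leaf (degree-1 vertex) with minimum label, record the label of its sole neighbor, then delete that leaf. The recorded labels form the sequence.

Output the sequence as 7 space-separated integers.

Answer: 2 2 2 9 5 2 9

Derivation:
Step 1: leaves = {1,3,4,6,7,8}. Remove smallest leaf 1, emit neighbor 2.
Step 2: leaves = {3,4,6,7,8}. Remove smallest leaf 3, emit neighbor 2.
Step 3: leaves = {4,6,7,8}. Remove smallest leaf 4, emit neighbor 2.
Step 4: leaves = {6,7,8}. Remove smallest leaf 6, emit neighbor 9.
Step 5: leaves = {7,8}. Remove smallest leaf 7, emit neighbor 5.
Step 6: leaves = {5,8}. Remove smallest leaf 5, emit neighbor 2.
Step 7: leaves = {2,8}. Remove smallest leaf 2, emit neighbor 9.
Done: 2 vertices remain (8, 9). Sequence = [2 2 2 9 5 2 9]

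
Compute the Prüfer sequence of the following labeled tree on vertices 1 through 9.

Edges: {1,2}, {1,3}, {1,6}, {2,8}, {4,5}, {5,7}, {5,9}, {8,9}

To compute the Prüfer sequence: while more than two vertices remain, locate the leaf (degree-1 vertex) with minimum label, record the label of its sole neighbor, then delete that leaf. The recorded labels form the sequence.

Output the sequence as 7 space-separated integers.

Answer: 1 5 1 2 8 5 9

Derivation:
Step 1: leaves = {3,4,6,7}. Remove smallest leaf 3, emit neighbor 1.
Step 2: leaves = {4,6,7}. Remove smallest leaf 4, emit neighbor 5.
Step 3: leaves = {6,7}. Remove smallest leaf 6, emit neighbor 1.
Step 4: leaves = {1,7}. Remove smallest leaf 1, emit neighbor 2.
Step 5: leaves = {2,7}. Remove smallest leaf 2, emit neighbor 8.
Step 6: leaves = {7,8}. Remove smallest leaf 7, emit neighbor 5.
Step 7: leaves = {5,8}. Remove smallest leaf 5, emit neighbor 9.
Done: 2 vertices remain (8, 9). Sequence = [1 5 1 2 8 5 9]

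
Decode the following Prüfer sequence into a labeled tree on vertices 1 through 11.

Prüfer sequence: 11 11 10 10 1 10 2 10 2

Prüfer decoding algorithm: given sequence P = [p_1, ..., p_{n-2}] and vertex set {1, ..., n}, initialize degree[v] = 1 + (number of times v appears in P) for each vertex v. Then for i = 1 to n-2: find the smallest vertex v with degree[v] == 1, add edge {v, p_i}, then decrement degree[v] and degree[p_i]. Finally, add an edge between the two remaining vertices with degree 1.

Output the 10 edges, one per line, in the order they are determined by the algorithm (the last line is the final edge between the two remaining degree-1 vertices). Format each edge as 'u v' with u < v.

Answer: 3 11
4 11
5 10
6 10
1 7
1 10
2 8
9 10
2 10
2 11

Derivation:
Initial degrees: {1:2, 2:3, 3:1, 4:1, 5:1, 6:1, 7:1, 8:1, 9:1, 10:5, 11:3}
Step 1: smallest deg-1 vertex = 3, p_1 = 11. Add edge {3,11}. Now deg[3]=0, deg[11]=2.
Step 2: smallest deg-1 vertex = 4, p_2 = 11. Add edge {4,11}. Now deg[4]=0, deg[11]=1.
Step 3: smallest deg-1 vertex = 5, p_3 = 10. Add edge {5,10}. Now deg[5]=0, deg[10]=4.
Step 4: smallest deg-1 vertex = 6, p_4 = 10. Add edge {6,10}. Now deg[6]=0, deg[10]=3.
Step 5: smallest deg-1 vertex = 7, p_5 = 1. Add edge {1,7}. Now deg[7]=0, deg[1]=1.
Step 6: smallest deg-1 vertex = 1, p_6 = 10. Add edge {1,10}. Now deg[1]=0, deg[10]=2.
Step 7: smallest deg-1 vertex = 8, p_7 = 2. Add edge {2,8}. Now deg[8]=0, deg[2]=2.
Step 8: smallest deg-1 vertex = 9, p_8 = 10. Add edge {9,10}. Now deg[9]=0, deg[10]=1.
Step 9: smallest deg-1 vertex = 10, p_9 = 2. Add edge {2,10}. Now deg[10]=0, deg[2]=1.
Final: two remaining deg-1 vertices are 2, 11. Add edge {2,11}.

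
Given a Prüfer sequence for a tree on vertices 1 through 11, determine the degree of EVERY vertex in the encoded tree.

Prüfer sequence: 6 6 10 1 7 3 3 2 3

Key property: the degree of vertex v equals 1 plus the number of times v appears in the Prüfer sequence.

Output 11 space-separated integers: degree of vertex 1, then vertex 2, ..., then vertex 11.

Answer: 2 2 4 1 1 3 2 1 1 2 1

Derivation:
p_1 = 6: count[6] becomes 1
p_2 = 6: count[6] becomes 2
p_3 = 10: count[10] becomes 1
p_4 = 1: count[1] becomes 1
p_5 = 7: count[7] becomes 1
p_6 = 3: count[3] becomes 1
p_7 = 3: count[3] becomes 2
p_8 = 2: count[2] becomes 1
p_9 = 3: count[3] becomes 3
Degrees (1 + count): deg[1]=1+1=2, deg[2]=1+1=2, deg[3]=1+3=4, deg[4]=1+0=1, deg[5]=1+0=1, deg[6]=1+2=3, deg[7]=1+1=2, deg[8]=1+0=1, deg[9]=1+0=1, deg[10]=1+1=2, deg[11]=1+0=1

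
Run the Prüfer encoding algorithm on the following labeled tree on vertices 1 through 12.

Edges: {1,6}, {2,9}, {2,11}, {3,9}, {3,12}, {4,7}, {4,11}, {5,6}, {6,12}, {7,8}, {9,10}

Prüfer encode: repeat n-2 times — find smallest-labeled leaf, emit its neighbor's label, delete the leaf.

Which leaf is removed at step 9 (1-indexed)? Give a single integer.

Answer: 2

Derivation:
Step 1: current leaves = {1,5,8,10}. Remove leaf 1 (neighbor: 6).
Step 2: current leaves = {5,8,10}. Remove leaf 5 (neighbor: 6).
Step 3: current leaves = {6,8,10}. Remove leaf 6 (neighbor: 12).
Step 4: current leaves = {8,10,12}. Remove leaf 8 (neighbor: 7).
Step 5: current leaves = {7,10,12}. Remove leaf 7 (neighbor: 4).
Step 6: current leaves = {4,10,12}. Remove leaf 4 (neighbor: 11).
Step 7: current leaves = {10,11,12}. Remove leaf 10 (neighbor: 9).
Step 8: current leaves = {11,12}. Remove leaf 11 (neighbor: 2).
Step 9: current leaves = {2,12}. Remove leaf 2 (neighbor: 9).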